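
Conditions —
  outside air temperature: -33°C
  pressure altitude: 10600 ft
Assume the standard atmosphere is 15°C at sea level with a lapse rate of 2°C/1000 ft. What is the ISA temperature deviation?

ISA-26.8°C

ISA temperature at 10600 ft = 15 − 2 × (10600/1000) = -6.2°C.
Deviation = OAT − ISA = -33 − (-6.2) = -26.8°C.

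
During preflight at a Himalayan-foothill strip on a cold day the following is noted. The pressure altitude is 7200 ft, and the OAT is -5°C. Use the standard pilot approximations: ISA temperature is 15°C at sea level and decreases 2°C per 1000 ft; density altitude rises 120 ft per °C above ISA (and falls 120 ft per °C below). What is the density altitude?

ISA temperature at 7200 ft = 15 − 2 × (7200/1000) = 0.6°C.
ISA deviation = -5 − 0.6 = -5.6°C.
Density altitude = 7200 + 120 × (-5.6) = 7200 + (-672) = 6528 ft.

6528 ft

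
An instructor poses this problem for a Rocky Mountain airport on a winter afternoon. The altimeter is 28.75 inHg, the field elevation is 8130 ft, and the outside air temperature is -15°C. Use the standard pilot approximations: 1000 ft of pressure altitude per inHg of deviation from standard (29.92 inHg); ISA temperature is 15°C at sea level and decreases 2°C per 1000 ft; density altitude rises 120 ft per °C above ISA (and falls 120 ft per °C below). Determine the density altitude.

Pressure altitude = 8130 + (29.92 − 28.75) × 1000 = 8130 + (+1170) = 9300 ft.
ISA temperature at 9300 ft = 15 − 2 × (9300/1000) = -3.6°C.
ISA deviation = -15 − (-3.6) = -11.4°C.
Density altitude = 9300 + 120 × (-11.4) = 7932 ft.

7932 ft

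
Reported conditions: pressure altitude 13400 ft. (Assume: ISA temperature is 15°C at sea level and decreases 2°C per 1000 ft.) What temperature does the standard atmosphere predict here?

-11.8°C

ISA temperature = 15 − 2 × (13400/1000) = 15 − 26.8 = -11.8°C.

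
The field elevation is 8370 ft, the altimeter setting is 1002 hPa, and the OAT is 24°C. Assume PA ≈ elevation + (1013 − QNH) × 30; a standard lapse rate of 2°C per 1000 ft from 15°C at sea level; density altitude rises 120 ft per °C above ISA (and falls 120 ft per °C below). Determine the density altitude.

Pressure altitude = 8370 + (1013 − 1002) × 30 = 8370 + (+330) = 8700 ft.
ISA temperature at 8700 ft = 15 − 2 × (8700/1000) = -2.4°C.
ISA deviation = 24 − (-2.4) = +26.4°C.
Density altitude = 8700 + 120 × (26.4) = 11868 ft.

11868 ft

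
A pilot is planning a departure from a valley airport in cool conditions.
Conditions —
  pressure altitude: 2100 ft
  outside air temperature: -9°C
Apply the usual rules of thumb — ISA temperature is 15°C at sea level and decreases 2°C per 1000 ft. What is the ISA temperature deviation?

ISA-19.8°C

ISA temperature at 2100 ft = 15 − 2 × (2100/1000) = 10.8°C.
Deviation = OAT − ISA = -9 − 10.8 = -19.8°C.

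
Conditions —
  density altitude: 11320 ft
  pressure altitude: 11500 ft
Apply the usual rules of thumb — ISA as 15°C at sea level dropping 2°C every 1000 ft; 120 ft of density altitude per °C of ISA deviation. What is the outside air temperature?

-9.5°C

Density altitude − pressure altitude = 11320 − 11500 = -180 ft.
At 120 ft/°C that is an ISA deviation of -180/120 = -1.5°C.
ISA temperature at 11500 ft = 15 − 2 × (11500/1000) = -8°C.
OAT = ISA + deviation = -8 + (-1.5) = -9.5°C.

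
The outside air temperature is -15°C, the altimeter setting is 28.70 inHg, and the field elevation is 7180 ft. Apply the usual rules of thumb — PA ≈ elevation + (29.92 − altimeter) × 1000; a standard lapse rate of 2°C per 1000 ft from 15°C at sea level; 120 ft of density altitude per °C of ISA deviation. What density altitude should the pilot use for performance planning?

Pressure altitude = 7180 + (29.92 − 28.70) × 1000 = 7180 + (+1220) = 8400 ft.
ISA temperature at 8400 ft = 15 − 2 × (8400/1000) = -1.8°C.
ISA deviation = -15 − (-1.8) = -13.2°C.
Density altitude = 8400 + 120 × (-13.2) = 6816 ft.

6816 ft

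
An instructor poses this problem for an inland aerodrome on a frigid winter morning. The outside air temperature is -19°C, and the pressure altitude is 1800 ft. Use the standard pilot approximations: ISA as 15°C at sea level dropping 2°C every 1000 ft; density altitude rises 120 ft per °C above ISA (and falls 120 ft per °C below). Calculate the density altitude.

ISA temperature at 1800 ft = 15 − 2 × (1800/1000) = 11.4°C.
ISA deviation = -19 − 11.4 = -30.4°C.
Density altitude = 1800 + 120 × (-30.4) = 1800 + (-3648) = -1848 ft.

-1848 ft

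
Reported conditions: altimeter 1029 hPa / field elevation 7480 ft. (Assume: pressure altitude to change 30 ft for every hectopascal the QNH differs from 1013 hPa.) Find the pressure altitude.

Pressure correction = (1013 − 1029) × 30 = -480 ft.
Pressure altitude = 7480 + (-480) = 7000 ft.

7000 ft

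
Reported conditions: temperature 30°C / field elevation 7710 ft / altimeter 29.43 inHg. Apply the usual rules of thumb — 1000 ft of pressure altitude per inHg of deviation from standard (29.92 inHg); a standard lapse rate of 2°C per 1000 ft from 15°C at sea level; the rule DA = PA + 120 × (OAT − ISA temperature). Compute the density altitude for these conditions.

Pressure altitude = 7710 + (29.92 − 29.43) × 1000 = 7710 + (+490) = 8200 ft.
ISA temperature at 8200 ft = 15 − 2 × (8200/1000) = -1.4°C.
ISA deviation = 30 − (-1.4) = +31.4°C.
Density altitude = 8200 + 120 × (31.4) = 11968 ft.

11968 ft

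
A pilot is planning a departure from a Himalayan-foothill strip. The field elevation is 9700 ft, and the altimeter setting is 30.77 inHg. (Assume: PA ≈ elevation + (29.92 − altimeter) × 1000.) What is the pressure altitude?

Pressure correction = (29.92 − 30.77) × 1000 = -850 ft.
Pressure altitude = 9700 + (-850) = 8850 ft.

8850 ft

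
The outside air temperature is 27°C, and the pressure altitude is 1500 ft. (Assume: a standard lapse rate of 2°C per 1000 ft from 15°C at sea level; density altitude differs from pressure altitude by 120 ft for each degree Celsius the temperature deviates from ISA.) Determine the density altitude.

ISA temperature at 1500 ft = 15 − 2 × (1500/1000) = 12°C.
ISA deviation = 27 − 12 = +15°C.
Density altitude = 1500 + 120 × (15) = 1500 + (+1800) = 3300 ft.

3300 ft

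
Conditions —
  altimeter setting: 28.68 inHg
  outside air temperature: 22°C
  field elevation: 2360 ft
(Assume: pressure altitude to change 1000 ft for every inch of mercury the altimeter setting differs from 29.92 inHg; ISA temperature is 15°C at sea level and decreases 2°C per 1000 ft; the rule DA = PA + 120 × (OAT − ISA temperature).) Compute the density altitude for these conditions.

Pressure altitude = 2360 + (29.92 − 28.68) × 1000 = 2360 + (+1240) = 3600 ft.
ISA temperature at 3600 ft = 15 − 2 × (3600/1000) = 7.8°C.
ISA deviation = 22 − 7.8 = +14.2°C.
Density altitude = 3600 + 120 × (14.2) = 5304 ft.

5304 ft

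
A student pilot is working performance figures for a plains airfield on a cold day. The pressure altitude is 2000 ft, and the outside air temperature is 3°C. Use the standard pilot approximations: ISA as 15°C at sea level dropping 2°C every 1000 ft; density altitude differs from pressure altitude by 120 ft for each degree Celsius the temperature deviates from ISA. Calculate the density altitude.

1040 ft

ISA temperature at 2000 ft = 15 − 2 × (2000/1000) = 11°C.
ISA deviation = 3 − 11 = -8°C.
Density altitude = 2000 + 120 × (-8) = 2000 + (-960) = 1040 ft.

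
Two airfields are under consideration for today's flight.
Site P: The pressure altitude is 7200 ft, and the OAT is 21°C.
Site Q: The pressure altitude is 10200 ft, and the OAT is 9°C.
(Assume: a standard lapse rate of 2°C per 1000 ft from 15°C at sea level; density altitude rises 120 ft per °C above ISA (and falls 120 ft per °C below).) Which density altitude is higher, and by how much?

Site Q by 2280 ft

Site P: ISA temp = 0.6°C, deviation +20.4°C, DA = 7200 + 120 × 20.4 = 9648 ft.
Site Q: ISA temp = -5.4°C, deviation +14.4°C, DA = 10200 + 120 × 14.4 = 11928 ft.
Site Q is higher by 11928 − 9648 = 2280 ft.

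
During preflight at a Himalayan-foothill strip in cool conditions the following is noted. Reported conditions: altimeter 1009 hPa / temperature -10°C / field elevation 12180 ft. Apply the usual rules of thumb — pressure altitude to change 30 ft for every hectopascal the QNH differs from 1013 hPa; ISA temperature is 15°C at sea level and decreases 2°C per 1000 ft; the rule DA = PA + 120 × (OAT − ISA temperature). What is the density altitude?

Pressure altitude = 12180 + (1013 − 1009) × 30 = 12180 + (+120) = 12300 ft.
ISA temperature at 12300 ft = 15 − 2 × (12300/1000) = -9.6°C.
ISA deviation = -10 − (-9.6) = -0.4°C.
Density altitude = 12300 + 120 × (-0.4) = 12252 ft.

12252 ft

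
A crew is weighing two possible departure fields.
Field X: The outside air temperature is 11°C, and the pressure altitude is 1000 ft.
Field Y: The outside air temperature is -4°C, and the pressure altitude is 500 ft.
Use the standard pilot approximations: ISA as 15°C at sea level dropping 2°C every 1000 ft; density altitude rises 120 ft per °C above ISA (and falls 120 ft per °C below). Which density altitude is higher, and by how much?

Field X: ISA temp = 13°C, deviation -2°C, DA = 1000 + 120 × (-2) = 760 ft.
Field Y: ISA temp = 14°C, deviation -18°C, DA = 500 + 120 × (-18) = -1660 ft.
Field X is higher by 760 − (-1660) = 2420 ft.

Field X by 2420 ft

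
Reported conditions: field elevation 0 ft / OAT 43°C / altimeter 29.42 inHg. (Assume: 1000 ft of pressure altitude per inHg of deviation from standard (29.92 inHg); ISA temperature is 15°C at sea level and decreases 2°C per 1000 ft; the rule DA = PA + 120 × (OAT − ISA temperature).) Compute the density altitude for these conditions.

3980 ft

Pressure altitude = 0 + (29.92 − 29.42) × 1000 = 0 + (+500) = 500 ft.
ISA temperature at 500 ft = 15 − 2 × (500/1000) = 14°C.
ISA deviation = 43 − 14 = +29°C.
Density altitude = 500 + 120 × (29) = 3980 ft.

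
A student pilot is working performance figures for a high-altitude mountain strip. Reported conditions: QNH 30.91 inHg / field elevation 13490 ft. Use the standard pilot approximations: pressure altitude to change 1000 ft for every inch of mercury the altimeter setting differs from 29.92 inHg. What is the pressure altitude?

Pressure correction = (29.92 − 30.91) × 1000 = -990 ft.
Pressure altitude = 13490 + (-990) = 12500 ft.

12500 ft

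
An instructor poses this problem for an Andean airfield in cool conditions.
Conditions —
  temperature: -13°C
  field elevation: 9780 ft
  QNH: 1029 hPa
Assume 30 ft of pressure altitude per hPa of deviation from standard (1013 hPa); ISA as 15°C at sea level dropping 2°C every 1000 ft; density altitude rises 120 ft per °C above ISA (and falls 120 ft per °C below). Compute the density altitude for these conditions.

8172 ft

Pressure altitude = 9780 + (1013 − 1029) × 30 = 9780 + (-480) = 9300 ft.
ISA temperature at 9300 ft = 15 − 2 × (9300/1000) = -3.6°C.
ISA deviation = -13 − (-3.6) = -9.4°C.
Density altitude = 9300 + 120 × (-9.4) = 8172 ft.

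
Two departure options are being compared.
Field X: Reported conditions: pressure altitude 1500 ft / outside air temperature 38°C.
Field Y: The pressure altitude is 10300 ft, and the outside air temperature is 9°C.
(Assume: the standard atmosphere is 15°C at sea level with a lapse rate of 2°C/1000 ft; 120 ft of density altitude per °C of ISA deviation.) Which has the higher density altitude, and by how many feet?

Field X: ISA temp = 12°C, deviation +26°C, DA = 1500 + 120 × 26 = 4620 ft.
Field Y: ISA temp = -5.6°C, deviation +14.6°C, DA = 10300 + 120 × 14.6 = 12052 ft.
Field Y is higher by 12052 − 4620 = 7432 ft.

Field Y by 7432 ft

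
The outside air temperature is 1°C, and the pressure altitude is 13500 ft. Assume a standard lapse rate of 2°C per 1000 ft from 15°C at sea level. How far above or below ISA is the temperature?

ISA temperature at 13500 ft = 15 − 2 × (13500/1000) = -12°C.
Deviation = OAT − ISA = 1 − (-12) = +13°C.

ISA+13°C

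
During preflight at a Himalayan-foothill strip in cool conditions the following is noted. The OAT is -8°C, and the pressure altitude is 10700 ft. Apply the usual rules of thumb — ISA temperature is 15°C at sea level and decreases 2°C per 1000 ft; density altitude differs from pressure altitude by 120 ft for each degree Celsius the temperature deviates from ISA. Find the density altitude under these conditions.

ISA temperature at 10700 ft = 15 − 2 × (10700/1000) = -6.4°C.
ISA deviation = -8 − (-6.4) = -1.6°C.
Density altitude = 10700 + 120 × (-1.6) = 10700 + (-192) = 10508 ft.

10508 ft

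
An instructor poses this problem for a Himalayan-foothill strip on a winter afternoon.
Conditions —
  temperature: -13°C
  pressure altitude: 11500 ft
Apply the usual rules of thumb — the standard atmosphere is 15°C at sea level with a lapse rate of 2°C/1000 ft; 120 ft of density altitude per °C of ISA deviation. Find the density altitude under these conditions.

10900 ft

ISA temperature at 11500 ft = 15 − 2 × (11500/1000) = -8°C.
ISA deviation = -13 − (-8) = -5°C.
Density altitude = 11500 + 120 × (-5) = 11500 + (-600) = 10900 ft.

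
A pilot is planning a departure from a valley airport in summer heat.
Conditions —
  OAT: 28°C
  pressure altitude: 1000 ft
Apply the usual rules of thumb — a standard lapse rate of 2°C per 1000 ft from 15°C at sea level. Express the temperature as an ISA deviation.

ISA+15°C

ISA temperature at 1000 ft = 15 − 2 × (1000/1000) = 13°C.
Deviation = OAT − ISA = 28 − 13 = +15°C.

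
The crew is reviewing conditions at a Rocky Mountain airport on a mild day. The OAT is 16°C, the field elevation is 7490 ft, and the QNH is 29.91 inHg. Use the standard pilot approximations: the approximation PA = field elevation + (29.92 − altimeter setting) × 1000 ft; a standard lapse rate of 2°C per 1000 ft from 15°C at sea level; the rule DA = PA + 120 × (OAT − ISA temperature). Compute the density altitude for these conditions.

Pressure altitude = 7490 + (29.92 − 29.91) × 1000 = 7490 + (+10) = 7500 ft.
ISA temperature at 7500 ft = 15 − 2 × (7500/1000) = 0°C.
ISA deviation = 16 − 0 = +16°C.
Density altitude = 7500 + 120 × (16) = 9420 ft.

9420 ft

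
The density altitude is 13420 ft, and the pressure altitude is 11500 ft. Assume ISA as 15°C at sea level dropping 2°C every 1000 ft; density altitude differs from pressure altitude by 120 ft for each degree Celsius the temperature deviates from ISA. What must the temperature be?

Density altitude − pressure altitude = 13420 − 11500 = +1920 ft.
At 120 ft/°C that is an ISA deviation of 1920/120 = +16°C.
ISA temperature at 11500 ft = 15 − 2 × (11500/1000) = -8°C.
OAT = ISA + deviation = -8 + (+16) = 8°C.

8°C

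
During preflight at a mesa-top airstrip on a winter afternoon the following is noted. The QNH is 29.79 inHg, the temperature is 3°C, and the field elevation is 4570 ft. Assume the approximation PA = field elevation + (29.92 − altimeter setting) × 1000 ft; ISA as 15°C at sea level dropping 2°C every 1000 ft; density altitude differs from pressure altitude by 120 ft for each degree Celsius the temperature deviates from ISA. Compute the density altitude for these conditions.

Pressure altitude = 4570 + (29.92 − 29.79) × 1000 = 4570 + (+130) = 4700 ft.
ISA temperature at 4700 ft = 15 − 2 × (4700/1000) = 5.6°C.
ISA deviation = 3 − 5.6 = -2.6°C.
Density altitude = 4700 + 120 × (-2.6) = 4388 ft.

4388 ft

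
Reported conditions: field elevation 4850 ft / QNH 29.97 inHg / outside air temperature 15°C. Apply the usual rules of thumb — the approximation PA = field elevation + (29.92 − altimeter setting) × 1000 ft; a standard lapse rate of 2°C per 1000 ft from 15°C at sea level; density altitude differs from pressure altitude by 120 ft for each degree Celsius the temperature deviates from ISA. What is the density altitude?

5952 ft

Pressure altitude = 4850 + (29.92 − 29.97) × 1000 = 4850 + (-50) = 4800 ft.
ISA temperature at 4800 ft = 15 − 2 × (4800/1000) = 5.4°C.
ISA deviation = 15 − 5.4 = +9.6°C.
Density altitude = 4800 + 120 × (9.6) = 5952 ft.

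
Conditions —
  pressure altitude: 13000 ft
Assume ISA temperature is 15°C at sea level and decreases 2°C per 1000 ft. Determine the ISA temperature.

-11°C

ISA temperature = 15 − 2 × (13000/1000) = 15 − 26 = -11°C.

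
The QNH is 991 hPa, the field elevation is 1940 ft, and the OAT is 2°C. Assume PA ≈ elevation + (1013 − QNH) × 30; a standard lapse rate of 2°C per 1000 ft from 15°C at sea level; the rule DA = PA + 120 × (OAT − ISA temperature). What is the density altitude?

Pressure altitude = 1940 + (1013 − 991) × 30 = 1940 + (+660) = 2600 ft.
ISA temperature at 2600 ft = 15 − 2 × (2600/1000) = 9.8°C.
ISA deviation = 2 − 9.8 = -7.8°C.
Density altitude = 2600 + 120 × (-7.8) = 1664 ft.

1664 ft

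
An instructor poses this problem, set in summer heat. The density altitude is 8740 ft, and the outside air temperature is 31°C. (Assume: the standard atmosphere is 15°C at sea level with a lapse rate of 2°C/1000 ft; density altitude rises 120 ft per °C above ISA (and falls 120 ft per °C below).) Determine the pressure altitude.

DA = PA + 120 × (OAT − (15 − 2·PA/1000)) = PA + 120·OAT − 1800 + 0.24·PA = 1.24·PA + 120·OAT − 1800.
So 1.24·PA = 8740 − 120 × 31 + 1800 = 6820.
PA = 6820 / 1.24 = 5500 ft.

5500 ft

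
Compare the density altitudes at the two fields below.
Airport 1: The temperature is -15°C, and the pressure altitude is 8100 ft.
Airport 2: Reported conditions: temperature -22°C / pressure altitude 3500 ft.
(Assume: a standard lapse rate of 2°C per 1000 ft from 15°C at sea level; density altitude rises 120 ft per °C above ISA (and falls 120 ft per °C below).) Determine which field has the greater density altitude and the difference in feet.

Airport 1 by 6544 ft

Airport 1: ISA temp = -1.2°C, deviation -13.8°C, DA = 8100 + 120 × (-13.8) = 6444 ft.
Airport 2: ISA temp = 8°C, deviation -30°C, DA = 3500 + 120 × (-30) = -100 ft.
Airport 1 is higher by 6444 − (-100) = 6544 ft.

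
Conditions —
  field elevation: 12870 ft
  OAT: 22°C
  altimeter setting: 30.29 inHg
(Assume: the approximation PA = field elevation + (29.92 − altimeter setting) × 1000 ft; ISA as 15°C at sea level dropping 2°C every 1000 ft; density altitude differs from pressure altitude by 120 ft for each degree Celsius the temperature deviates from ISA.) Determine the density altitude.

16340 ft

Pressure altitude = 12870 + (29.92 − 30.29) × 1000 = 12870 + (-370) = 12500 ft.
ISA temperature at 12500 ft = 15 − 2 × (12500/1000) = -10°C.
ISA deviation = 22 − (-10) = +32°C.
Density altitude = 12500 + 120 × (32) = 16340 ft.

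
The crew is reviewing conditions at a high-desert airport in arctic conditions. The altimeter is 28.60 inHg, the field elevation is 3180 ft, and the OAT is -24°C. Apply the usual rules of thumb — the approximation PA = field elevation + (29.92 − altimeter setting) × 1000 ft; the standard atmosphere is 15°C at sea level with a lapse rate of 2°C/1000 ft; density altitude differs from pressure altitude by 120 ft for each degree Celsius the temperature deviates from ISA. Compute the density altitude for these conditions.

Pressure altitude = 3180 + (29.92 − 28.60) × 1000 = 3180 + (+1320) = 4500 ft.
ISA temperature at 4500 ft = 15 − 2 × (4500/1000) = 6°C.
ISA deviation = -24 − 6 = -30°C.
Density altitude = 4500 + 120 × (-30) = 900 ft.

900 ft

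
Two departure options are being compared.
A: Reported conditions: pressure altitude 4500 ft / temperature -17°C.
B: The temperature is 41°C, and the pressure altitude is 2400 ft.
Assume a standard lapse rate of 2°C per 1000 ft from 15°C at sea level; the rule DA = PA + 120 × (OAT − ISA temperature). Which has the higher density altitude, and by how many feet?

B by 4356 ft

A: ISA temp = 6°C, deviation -23°C, DA = 4500 + 120 × (-23) = 1740 ft.
B: ISA temp = 10.2°C, deviation +30.8°C, DA = 2400 + 120 × 30.8 = 6096 ft.
B is higher by 6096 − 1740 = 4356 ft.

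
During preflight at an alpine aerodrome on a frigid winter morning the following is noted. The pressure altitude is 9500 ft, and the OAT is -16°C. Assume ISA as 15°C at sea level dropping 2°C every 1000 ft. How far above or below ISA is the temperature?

ISA-12°C

ISA temperature at 9500 ft = 15 − 2 × (9500/1000) = -4°C.
Deviation = OAT − ISA = -16 − (-4) = -12°C.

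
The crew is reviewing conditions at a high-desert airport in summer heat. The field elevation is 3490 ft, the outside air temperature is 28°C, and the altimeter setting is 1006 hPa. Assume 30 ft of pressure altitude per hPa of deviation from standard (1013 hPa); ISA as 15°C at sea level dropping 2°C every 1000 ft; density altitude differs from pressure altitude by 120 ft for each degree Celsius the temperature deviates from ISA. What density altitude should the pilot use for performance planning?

Pressure altitude = 3490 + (1013 − 1006) × 30 = 3490 + (+210) = 3700 ft.
ISA temperature at 3700 ft = 15 − 2 × (3700/1000) = 7.6°C.
ISA deviation = 28 − 7.6 = +20.4°C.
Density altitude = 3700 + 120 × (20.4) = 6148 ft.

6148 ft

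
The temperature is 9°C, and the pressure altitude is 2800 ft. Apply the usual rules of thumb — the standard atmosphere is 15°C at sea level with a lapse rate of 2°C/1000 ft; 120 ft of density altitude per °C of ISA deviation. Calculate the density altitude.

2752 ft

ISA temperature at 2800 ft = 15 − 2 × (2800/1000) = 9.4°C.
ISA deviation = 9 − 9.4 = -0.4°C.
Density altitude = 2800 + 120 × (-0.4) = 2800 + (-48) = 2752 ft.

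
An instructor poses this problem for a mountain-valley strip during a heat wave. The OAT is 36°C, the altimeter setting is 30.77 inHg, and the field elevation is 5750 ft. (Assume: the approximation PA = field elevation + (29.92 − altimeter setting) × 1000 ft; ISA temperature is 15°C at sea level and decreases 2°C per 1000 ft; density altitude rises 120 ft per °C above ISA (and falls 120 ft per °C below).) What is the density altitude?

Pressure altitude = 5750 + (29.92 − 30.77) × 1000 = 5750 + (-850) = 4900 ft.
ISA temperature at 4900 ft = 15 − 2 × (4900/1000) = 5.2°C.
ISA deviation = 36 − 5.2 = +30.8°C.
Density altitude = 4900 + 120 × (30.8) = 8596 ft.

8596 ft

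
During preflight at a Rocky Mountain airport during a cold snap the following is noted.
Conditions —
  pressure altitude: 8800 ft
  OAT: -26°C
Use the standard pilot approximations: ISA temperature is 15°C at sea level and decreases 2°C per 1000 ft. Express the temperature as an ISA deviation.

ISA temperature at 8800 ft = 15 − 2 × (8800/1000) = -2.6°C.
Deviation = OAT − ISA = -26 − (-2.6) = -23.4°C.

ISA-23.4°C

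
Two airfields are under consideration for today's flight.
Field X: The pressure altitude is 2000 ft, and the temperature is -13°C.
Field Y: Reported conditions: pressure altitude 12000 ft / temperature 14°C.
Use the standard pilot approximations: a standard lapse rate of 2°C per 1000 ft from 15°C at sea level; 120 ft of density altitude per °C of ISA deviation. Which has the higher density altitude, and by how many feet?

Field X: ISA temp = 11°C, deviation -24°C, DA = 2000 + 120 × (-24) = -880 ft.
Field Y: ISA temp = -9°C, deviation +23°C, DA = 12000 + 120 × 23 = 14760 ft.
Field Y is higher by 14760 − (-880) = 15640 ft.

Field Y by 15640 ft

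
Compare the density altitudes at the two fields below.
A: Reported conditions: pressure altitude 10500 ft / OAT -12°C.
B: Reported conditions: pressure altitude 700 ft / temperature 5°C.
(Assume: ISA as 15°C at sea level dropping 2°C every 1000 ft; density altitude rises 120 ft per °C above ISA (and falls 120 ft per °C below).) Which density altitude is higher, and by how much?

A by 10112 ft

A: ISA temp = -6°C, deviation -6°C, DA = 10500 + 120 × (-6) = 9780 ft.
B: ISA temp = 13.6°C, deviation -8.6°C, DA = 700 + 120 × (-8.6) = -332 ft.
A is higher by 9780 − (-332) = 10112 ft.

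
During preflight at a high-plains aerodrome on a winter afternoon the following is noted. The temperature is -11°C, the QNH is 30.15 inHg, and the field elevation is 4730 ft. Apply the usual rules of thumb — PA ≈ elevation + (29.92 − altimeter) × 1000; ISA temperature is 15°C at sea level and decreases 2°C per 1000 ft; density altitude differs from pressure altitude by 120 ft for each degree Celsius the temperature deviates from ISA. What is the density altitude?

2460 ft

Pressure altitude = 4730 + (29.92 − 30.15) × 1000 = 4730 + (-230) = 4500 ft.
ISA temperature at 4500 ft = 15 − 2 × (4500/1000) = 6°C.
ISA deviation = -11 − 6 = -17°C.
Density altitude = 4500 + 120 × (-17) = 2460 ft.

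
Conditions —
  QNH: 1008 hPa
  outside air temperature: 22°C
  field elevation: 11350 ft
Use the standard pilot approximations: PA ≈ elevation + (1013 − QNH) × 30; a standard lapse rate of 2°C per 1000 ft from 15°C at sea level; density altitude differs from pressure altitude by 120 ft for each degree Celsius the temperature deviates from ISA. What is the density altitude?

15100 ft

Pressure altitude = 11350 + (1013 − 1008) × 30 = 11350 + (+150) = 11500 ft.
ISA temperature at 11500 ft = 15 − 2 × (11500/1000) = -8°C.
ISA deviation = 22 − (-8) = +30°C.
Density altitude = 11500 + 120 × (30) = 15100 ft.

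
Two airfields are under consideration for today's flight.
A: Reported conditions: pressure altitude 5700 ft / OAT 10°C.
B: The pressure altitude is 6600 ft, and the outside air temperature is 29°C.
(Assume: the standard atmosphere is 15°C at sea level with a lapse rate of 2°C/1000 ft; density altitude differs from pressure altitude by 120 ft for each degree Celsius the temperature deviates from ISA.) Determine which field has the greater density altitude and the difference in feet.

A: ISA temp = 3.6°C, deviation +6.4°C, DA = 5700 + 120 × 6.4 = 6468 ft.
B: ISA temp = 1.8°C, deviation +27.2°C, DA = 6600 + 120 × 27.2 = 9864 ft.
B is higher by 9864 − 6468 = 3396 ft.

B by 3396 ft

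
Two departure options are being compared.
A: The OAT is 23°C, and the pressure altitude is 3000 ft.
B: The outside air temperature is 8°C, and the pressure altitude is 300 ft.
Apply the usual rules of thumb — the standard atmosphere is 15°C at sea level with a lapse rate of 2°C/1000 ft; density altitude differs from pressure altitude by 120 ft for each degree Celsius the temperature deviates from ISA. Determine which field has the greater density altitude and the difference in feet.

A by 5148 ft

A: ISA temp = 9°C, deviation +14°C, DA = 3000 + 120 × 14 = 4680 ft.
B: ISA temp = 14.4°C, deviation -6.4°C, DA = 300 + 120 × (-6.4) = -468 ft.
A is higher by 4680 − (-468) = 5148 ft.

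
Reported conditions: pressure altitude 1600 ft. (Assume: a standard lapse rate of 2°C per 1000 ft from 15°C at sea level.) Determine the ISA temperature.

ISA temperature = 15 − 2 × (1600/1000) = 15 − 3.2 = 11.8°C.

11.8°C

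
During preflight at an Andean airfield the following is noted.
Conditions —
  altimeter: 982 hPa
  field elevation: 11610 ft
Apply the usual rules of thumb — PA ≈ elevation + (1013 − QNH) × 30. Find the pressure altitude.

12540 ft

Pressure correction = (1013 − 982) × 30 = +930 ft.
Pressure altitude = 11610 + (+930) = 12540 ft.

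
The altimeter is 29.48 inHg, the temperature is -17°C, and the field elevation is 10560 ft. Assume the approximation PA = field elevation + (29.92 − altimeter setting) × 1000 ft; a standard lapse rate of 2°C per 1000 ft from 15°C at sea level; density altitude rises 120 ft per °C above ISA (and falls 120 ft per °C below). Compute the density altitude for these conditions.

Pressure altitude = 10560 + (29.92 − 29.48) × 1000 = 10560 + (+440) = 11000 ft.
ISA temperature at 11000 ft = 15 − 2 × (11000/1000) = -7°C.
ISA deviation = -17 − (-7) = -10°C.
Density altitude = 11000 + 120 × (-10) = 9800 ft.

9800 ft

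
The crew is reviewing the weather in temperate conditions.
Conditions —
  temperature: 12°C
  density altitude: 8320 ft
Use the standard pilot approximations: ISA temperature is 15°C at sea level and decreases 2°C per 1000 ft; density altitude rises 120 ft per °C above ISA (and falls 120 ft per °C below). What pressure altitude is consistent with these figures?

7000 ft

DA = PA + 120 × (OAT − (15 − 2·PA/1000)) = PA + 120·OAT − 1800 + 0.24·PA = 1.24·PA + 120·OAT − 1800.
So 1.24·PA = 8320 − 120 × 12 + 1800 = 8680.
PA = 8680 / 1.24 = 7000 ft.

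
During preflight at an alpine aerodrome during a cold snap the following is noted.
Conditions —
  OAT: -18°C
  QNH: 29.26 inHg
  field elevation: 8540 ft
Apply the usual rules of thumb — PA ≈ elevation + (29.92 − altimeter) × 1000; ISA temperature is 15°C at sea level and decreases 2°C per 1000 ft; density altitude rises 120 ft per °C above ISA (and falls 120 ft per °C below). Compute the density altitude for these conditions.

Pressure altitude = 8540 + (29.92 − 29.26) × 1000 = 8540 + (+660) = 9200 ft.
ISA temperature at 9200 ft = 15 − 2 × (9200/1000) = -3.4°C.
ISA deviation = -18 − (-3.4) = -14.6°C.
Density altitude = 9200 + 120 × (-14.6) = 7448 ft.

7448 ft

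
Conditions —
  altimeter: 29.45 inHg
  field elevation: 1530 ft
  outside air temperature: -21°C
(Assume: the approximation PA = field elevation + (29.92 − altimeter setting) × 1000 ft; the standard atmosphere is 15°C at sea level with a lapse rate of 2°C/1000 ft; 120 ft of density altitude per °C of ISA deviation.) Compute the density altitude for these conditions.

-1840 ft

Pressure altitude = 1530 + (29.92 − 29.45) × 1000 = 1530 + (+470) = 2000 ft.
ISA temperature at 2000 ft = 15 − 2 × (2000/1000) = 11°C.
ISA deviation = -21 − 11 = -32°C.
Density altitude = 2000 + 120 × (-32) = -1840 ft.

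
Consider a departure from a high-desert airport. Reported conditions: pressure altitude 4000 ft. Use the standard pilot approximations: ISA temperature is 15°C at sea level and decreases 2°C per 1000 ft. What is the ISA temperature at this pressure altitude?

ISA temperature = 15 − 2 × (4000/1000) = 15 − 8 = 7°C.

7°C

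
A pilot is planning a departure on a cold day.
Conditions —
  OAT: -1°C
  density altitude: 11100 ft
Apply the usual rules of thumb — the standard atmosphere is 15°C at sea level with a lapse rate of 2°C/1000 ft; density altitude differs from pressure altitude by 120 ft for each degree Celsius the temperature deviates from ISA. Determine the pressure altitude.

10500 ft

DA = PA + 120 × (OAT − (15 − 2·PA/1000)) = PA + 120·OAT − 1800 + 0.24·PA = 1.24·PA + 120·OAT − 1800.
So 1.24·PA = 11100 − 120 × (-1) + 1800 = 13020.
PA = 13020 / 1.24 = 10500 ft.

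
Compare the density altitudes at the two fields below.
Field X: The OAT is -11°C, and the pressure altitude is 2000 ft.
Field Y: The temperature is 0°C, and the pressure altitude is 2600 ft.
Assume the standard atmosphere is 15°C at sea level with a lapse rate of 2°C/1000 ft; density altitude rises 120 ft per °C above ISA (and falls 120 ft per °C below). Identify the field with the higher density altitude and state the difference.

Field X: ISA temp = 11°C, deviation -22°C, DA = 2000 + 120 × (-22) = -640 ft.
Field Y: ISA temp = 9.8°C, deviation -9.8°C, DA = 2600 + 120 × (-9.8) = 1424 ft.
Field Y is higher by 1424 − (-640) = 2064 ft.

Field Y by 2064 ft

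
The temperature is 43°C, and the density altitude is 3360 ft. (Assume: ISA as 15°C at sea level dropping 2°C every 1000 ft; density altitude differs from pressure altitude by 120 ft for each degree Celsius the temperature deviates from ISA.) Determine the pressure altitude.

DA = PA + 120 × (OAT − (15 − 2·PA/1000)) = PA + 120·OAT − 1800 + 0.24·PA = 1.24·PA + 120·OAT − 1800.
So 1.24·PA = 3360 − 120 × 43 + 1800 = 0.
PA = 0 / 1.24 = 0 ft.

0 ft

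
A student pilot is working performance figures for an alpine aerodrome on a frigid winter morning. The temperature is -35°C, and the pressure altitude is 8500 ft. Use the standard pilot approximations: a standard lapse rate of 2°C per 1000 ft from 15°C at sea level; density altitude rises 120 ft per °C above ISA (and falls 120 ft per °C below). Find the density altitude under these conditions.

ISA temperature at 8500 ft = 15 − 2 × (8500/1000) = -2°C.
ISA deviation = -35 − (-2) = -33°C.
Density altitude = 8500 + 120 × (-33) = 8500 + (-3960) = 4540 ft.

4540 ft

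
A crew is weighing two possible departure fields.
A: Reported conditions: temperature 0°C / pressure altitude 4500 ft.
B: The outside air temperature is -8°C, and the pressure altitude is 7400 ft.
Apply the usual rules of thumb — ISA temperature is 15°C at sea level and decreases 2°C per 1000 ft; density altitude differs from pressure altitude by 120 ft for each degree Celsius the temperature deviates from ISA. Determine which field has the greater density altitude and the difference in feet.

B by 2636 ft

A: ISA temp = 6°C, deviation -6°C, DA = 4500 + 120 × (-6) = 3780 ft.
B: ISA temp = 0.2°C, deviation -8.2°C, DA = 7400 + 120 × (-8.2) = 6416 ft.
B is higher by 6416 − 3780 = 2636 ft.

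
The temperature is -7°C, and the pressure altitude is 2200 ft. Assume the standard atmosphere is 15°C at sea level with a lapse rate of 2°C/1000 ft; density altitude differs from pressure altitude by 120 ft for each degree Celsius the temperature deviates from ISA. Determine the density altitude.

88 ft

ISA temperature at 2200 ft = 15 − 2 × (2200/1000) = 10.6°C.
ISA deviation = -7 − 10.6 = -17.6°C.
Density altitude = 2200 + 120 × (-17.6) = 2200 + (-2112) = 88 ft.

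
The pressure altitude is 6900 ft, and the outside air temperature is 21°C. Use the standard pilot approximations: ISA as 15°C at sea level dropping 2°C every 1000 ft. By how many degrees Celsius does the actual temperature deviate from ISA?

ISA temperature at 6900 ft = 15 − 2 × (6900/1000) = 1.2°C.
Deviation = OAT − ISA = 21 − 1.2 = +19.8°C.

ISA+19.8°C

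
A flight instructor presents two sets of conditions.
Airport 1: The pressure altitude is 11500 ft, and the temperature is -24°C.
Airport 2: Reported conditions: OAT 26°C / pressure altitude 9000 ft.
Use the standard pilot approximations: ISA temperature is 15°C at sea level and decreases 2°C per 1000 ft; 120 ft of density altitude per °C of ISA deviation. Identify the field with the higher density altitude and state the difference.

Airport 1: ISA temp = -8°C, deviation -16°C, DA = 11500 + 120 × (-16) = 9580 ft.
Airport 2: ISA temp = -3°C, deviation +29°C, DA = 9000 + 120 × 29 = 12480 ft.
Airport 2 is higher by 12480 − 9580 = 2900 ft.

Airport 2 by 2900 ft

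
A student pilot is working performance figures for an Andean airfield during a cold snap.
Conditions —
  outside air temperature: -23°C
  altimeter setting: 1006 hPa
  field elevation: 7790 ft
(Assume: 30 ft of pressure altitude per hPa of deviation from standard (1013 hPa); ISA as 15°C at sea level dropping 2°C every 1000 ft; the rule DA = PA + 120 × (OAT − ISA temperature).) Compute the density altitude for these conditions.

Pressure altitude = 7790 + (1013 − 1006) × 30 = 7790 + (+210) = 8000 ft.
ISA temperature at 8000 ft = 15 − 2 × (8000/1000) = -1°C.
ISA deviation = -23 − (-1) = -22°C.
Density altitude = 8000 + 120 × (-22) = 5360 ft.

5360 ft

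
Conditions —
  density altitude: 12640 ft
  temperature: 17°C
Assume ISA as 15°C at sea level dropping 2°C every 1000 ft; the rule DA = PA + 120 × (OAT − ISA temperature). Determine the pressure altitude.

DA = PA + 120 × (OAT − (15 − 2·PA/1000)) = PA + 120·OAT − 1800 + 0.24·PA = 1.24·PA + 120·OAT − 1800.
So 1.24·PA = 12640 − 120 × 17 + 1800 = 12400.
PA = 12400 / 1.24 = 10000 ft.

10000 ft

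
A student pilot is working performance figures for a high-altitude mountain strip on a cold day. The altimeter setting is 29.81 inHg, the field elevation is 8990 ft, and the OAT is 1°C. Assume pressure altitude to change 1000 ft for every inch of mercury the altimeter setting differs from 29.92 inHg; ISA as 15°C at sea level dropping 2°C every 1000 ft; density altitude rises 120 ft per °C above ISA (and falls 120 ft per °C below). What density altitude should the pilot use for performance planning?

9604 ft

Pressure altitude = 8990 + (29.92 − 29.81) × 1000 = 8990 + (+110) = 9100 ft.
ISA temperature at 9100 ft = 15 − 2 × (9100/1000) = -3.2°C.
ISA deviation = 1 − (-3.2) = +4.2°C.
Density altitude = 9100 + 120 × (4.2) = 9604 ft.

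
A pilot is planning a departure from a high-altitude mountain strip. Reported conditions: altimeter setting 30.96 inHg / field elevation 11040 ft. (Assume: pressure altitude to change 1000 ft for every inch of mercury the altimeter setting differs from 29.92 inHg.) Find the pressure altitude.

10000 ft

Pressure correction = (29.92 − 30.96) × 1000 = -1040 ft.
Pressure altitude = 11040 + (-1040) = 10000 ft.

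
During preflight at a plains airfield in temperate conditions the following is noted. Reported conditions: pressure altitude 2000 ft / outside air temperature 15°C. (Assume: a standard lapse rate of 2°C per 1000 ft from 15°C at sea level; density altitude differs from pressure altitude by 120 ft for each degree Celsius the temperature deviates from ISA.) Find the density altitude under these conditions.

2480 ft

ISA temperature at 2000 ft = 15 − 2 × (2000/1000) = 11°C.
ISA deviation = 15 − 11 = +4°C.
Density altitude = 2000 + 120 × (4) = 2000 + (+480) = 2480 ft.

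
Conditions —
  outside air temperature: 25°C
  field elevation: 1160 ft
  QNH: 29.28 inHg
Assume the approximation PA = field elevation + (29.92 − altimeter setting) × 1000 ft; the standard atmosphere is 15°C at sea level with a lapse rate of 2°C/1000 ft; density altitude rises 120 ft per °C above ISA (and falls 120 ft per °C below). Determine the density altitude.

3432 ft

Pressure altitude = 1160 + (29.92 − 29.28) × 1000 = 1160 + (+640) = 1800 ft.
ISA temperature at 1800 ft = 15 − 2 × (1800/1000) = 11.4°C.
ISA deviation = 25 − 11.4 = +13.6°C.
Density altitude = 1800 + 120 × (13.6) = 3432 ft.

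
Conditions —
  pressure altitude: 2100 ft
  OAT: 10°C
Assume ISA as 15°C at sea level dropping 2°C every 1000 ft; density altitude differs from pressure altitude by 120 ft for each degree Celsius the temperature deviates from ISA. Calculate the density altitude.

2004 ft

ISA temperature at 2100 ft = 15 − 2 × (2100/1000) = 10.8°C.
ISA deviation = 10 − 10.8 = -0.8°C.
Density altitude = 2100 + 120 × (-0.8) = 2100 + (-96) = 2004 ft.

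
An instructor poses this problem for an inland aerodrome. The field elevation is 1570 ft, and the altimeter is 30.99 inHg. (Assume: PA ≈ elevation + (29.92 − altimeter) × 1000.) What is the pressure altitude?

Pressure correction = (29.92 − 30.99) × 1000 = -1070 ft.
Pressure altitude = 1570 + (-1070) = 500 ft.

500 ft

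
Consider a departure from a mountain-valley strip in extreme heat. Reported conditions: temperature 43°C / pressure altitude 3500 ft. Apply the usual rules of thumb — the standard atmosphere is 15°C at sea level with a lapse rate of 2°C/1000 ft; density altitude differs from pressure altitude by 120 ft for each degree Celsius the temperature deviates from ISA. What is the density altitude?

7700 ft

ISA temperature at 3500 ft = 15 − 2 × (3500/1000) = 8°C.
ISA deviation = 43 − 8 = +35°C.
Density altitude = 3500 + 120 × (35) = 3500 + (+4200) = 7700 ft.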